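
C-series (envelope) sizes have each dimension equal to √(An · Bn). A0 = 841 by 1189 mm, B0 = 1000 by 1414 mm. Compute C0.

917 × 1297 mm

Short side: √(841 · 1000) = √841000 ≈ 917.1 → 917 mm
Long side: √(1189 · 1414) = √1681246 ≈ 1296.6 → 1297 mm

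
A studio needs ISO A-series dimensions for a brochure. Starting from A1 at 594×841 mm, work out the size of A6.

A2: ⌊841/2⌋ × 594 = 420 × 594 mm
A3: ⌊594/2⌋ × 420 = 297 × 420 mm
A4: ⌊420/2⌋ × 297 = 210 × 297 mm
A5: ⌊297/2⌋ × 210 = 148 × 210 mm
A6: ⌊210/2⌋ × 148 = 105 × 148 mm

105 × 148 mm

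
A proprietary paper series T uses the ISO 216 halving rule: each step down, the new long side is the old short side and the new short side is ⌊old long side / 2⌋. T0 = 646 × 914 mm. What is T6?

T1: ⌊914/2⌋ × 646 = 457 × 646 mm
T2: ⌊646/2⌋ × 457 = 323 × 457 mm
T3: ⌊457/2⌋ × 323 = 228 × 323 mm
T4: ⌊323/2⌋ × 228 = 161 × 228 mm
T5: ⌊228/2⌋ × 161 = 114 × 161 mm
T6: ⌊161/2⌋ × 114 = 80 × 114 mm

80 × 114 mm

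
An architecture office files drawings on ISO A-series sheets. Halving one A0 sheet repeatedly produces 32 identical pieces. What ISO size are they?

32 = 2^5, so 5 halving steps.
A0 → A1 → … → A5 after 5 steps.

A5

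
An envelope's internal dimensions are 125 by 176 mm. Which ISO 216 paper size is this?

Aspect ratio 176/125 ≈ 1.408 — close to the ISO √2 ≈ 1.414.
In the B-series (B0 = 1000 × 1414 mm): B6 = 125 × 176 mm.

B6 (125 × 176 mm)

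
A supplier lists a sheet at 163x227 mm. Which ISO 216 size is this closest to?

C5 (162 × 229 mm)

Aspect ratio 227/163 ≈ 1.393 (ISO target is √2 ≈ 1.414).
In the C-series (envelope sizes, between A and B): C5 = 162 × 229 mm.
Off by 3 mm total — nearest standard size.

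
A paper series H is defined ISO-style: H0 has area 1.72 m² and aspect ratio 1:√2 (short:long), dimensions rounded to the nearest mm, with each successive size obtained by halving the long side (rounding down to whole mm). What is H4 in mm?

Let H0's short side be w mm. w · w√2 = 1.72 m² = 1,720,000 mm², so w ≈ 1102.8 mm and w√2 ≈ 1559.6 mm → H0 = 1103 × 1560 mm.
H1: ⌊1560/2⌋ × 1103 = 780 × 1103 mm
H2: ⌊1103/2⌋ × 780 = 551 × 780 mm
H3: ⌊780/2⌋ × 551 = 390 × 551 mm
H4: ⌊551/2⌋ × 390 = 275 × 390 mm

275 × 390 mm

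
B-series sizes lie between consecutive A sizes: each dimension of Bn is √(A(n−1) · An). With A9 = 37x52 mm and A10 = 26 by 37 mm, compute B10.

31 × 44 mm

Short side: √(37 · 26) = √962 ≈ 31.0 → 31 mm
Long side: √(52 · 37) = √1924 ≈ 43.9 → 44 mm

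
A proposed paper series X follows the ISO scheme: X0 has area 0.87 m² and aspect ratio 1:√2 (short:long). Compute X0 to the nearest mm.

784 × 1109 mm

Let the short side be w mm. Then w · w√2 = 0.87 m² = 870,000 mm².
w² = 870,000/√2, so w ≈ 784.3 mm; long side = w√2 ≈ 1109.2 mm.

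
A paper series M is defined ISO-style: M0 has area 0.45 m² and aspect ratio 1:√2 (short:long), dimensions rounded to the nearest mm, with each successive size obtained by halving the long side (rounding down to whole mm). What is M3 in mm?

Let M0's short side be w mm. w · w√2 = 0.45 m² = 450,000 mm², so w ≈ 564.1 mm and w√2 ≈ 797.7 mm → M0 = 564 × 798 mm.
M1: ⌊798/2⌋ × 564 = 399 × 564 mm
M2: ⌊564/2⌋ × 399 = 282 × 399 mm
M3: ⌊399/2⌋ × 282 = 199 × 282 mm

199 × 282 mm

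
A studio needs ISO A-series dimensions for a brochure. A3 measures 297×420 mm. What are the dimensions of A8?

52 × 74 mm

A4: ⌊420/2⌋ × 297 = 210 × 297 mm
A5: ⌊297/2⌋ × 210 = 148 × 210 mm
A6: ⌊210/2⌋ × 148 = 105 × 148 mm
A7: ⌊148/2⌋ × 105 = 74 × 105 mm
A8: ⌊105/2⌋ × 74 = 52 × 74 mm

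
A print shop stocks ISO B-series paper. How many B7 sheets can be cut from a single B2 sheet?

B2 = 500 × 707 mm; B7 = 88 × 125 mm.
Each halving step doubles the count; 5 steps from B2 to B7.
2^5 = 32.

32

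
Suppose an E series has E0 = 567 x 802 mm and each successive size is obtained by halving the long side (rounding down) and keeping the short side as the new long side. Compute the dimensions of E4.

141 × 200 mm

E1: ⌊802/2⌋ × 567 = 401 × 567 mm
E2: ⌊567/2⌋ × 401 = 283 × 401 mm
E3: ⌊401/2⌋ × 283 = 200 × 283 mm
E4: ⌊283/2⌋ × 200 = 141 × 200 mm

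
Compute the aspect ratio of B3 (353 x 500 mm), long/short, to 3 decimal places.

500 / 353 = 1.416
ISO 216 targets √2 ≈ 1.414; the +0.002 deviation is from mm rounding.

1.416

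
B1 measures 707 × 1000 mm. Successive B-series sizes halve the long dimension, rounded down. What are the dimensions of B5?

B2: ⌊1000/2⌋ × 707 = 500 × 707 mm
B3: ⌊707/2⌋ × 500 = 353 × 500 mm
B4: ⌊500/2⌋ × 353 = 250 × 353 mm
B5: ⌊353/2⌋ × 250 = 176 × 250 mm

176 × 250 mm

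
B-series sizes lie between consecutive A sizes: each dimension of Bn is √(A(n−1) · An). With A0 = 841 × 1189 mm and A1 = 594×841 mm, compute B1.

Short side: √(841 · 594) = √499554 ≈ 706.8 → 707 mm
Long side: √(1189 · 841) = √999949 ≈ 1000.0 → 1000 mm

707 × 1000 mm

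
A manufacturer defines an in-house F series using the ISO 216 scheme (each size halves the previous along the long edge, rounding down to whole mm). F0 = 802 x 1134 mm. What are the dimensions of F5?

F1 = 567 × 802 mm (from F0 by 1 halving).
F2: ⌊802/2⌋ × 567 = 401 × 567 mm
F3: ⌊567/2⌋ × 401 = 283 × 401 mm
F4: ⌊401/2⌋ × 283 = 200 × 283 mm
F5: ⌊283/2⌋ × 200 = 141 × 200 mm

141 × 200 mm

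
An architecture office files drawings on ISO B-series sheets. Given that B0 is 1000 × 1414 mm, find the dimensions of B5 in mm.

B1: ⌊1414/2⌋ × 1000 = 707 × 1000 mm
B2: ⌊1000/2⌋ × 707 = 500 × 707 mm
B3: ⌊707/2⌋ × 500 = 353 × 500 mm
B4: ⌊500/2⌋ × 353 = 250 × 353 mm
B5: ⌊353/2⌋ × 250 = 176 × 250 mm

176 × 250 mm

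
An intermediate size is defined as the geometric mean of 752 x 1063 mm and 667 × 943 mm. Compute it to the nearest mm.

708 × 1001 mm

Short side: √(752 · 667) = √501584 ≈ 708.2 → 708 mm
Long side: √(1063 · 943) = √1002409 ≈ 1001.2 → 1001 mm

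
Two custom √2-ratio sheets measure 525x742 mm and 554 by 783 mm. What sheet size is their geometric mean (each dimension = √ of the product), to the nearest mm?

539 × 762 mm

Short side: √(525 · 554) = √290850 ≈ 539.3 → 539 mm
Long side: √(742 · 783) = √580986 ≈ 762.2 → 762 mm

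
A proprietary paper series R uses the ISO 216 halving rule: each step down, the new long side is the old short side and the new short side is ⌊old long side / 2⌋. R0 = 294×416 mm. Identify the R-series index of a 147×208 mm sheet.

R0: 294 × 416 mm
R1: 208 × 294 mm
R2: 147 × 208 mm
R3: 104 × 147 mm
→ matches R2.

R2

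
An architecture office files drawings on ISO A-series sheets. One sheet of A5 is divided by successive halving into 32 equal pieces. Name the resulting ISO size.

A10

32 = 2^5, so 5 halving steps.
A5 → A6 → … → A10 after 5 steps.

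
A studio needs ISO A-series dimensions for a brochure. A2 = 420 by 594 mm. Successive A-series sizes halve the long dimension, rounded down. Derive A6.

A3: ⌊594/2⌋ × 420 = 297 × 420 mm
A4: ⌊420/2⌋ × 297 = 210 × 297 mm
A5: ⌊297/2⌋ × 210 = 148 × 210 mm
A6: ⌊210/2⌋ × 148 = 105 × 148 mm

105 × 148 mm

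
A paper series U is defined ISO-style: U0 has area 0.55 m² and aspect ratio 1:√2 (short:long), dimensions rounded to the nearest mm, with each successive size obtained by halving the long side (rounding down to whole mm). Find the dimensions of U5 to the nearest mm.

110 × 156 mm

Let U0's short side be w mm. w · w√2 = 0.55 m² = 550,000 mm², so w ≈ 623.6 mm and w√2 ≈ 881.9 mm → U0 = 624 × 882 mm.
U1: ⌊882/2⌋ × 624 = 441 × 624 mm
U2: ⌊624/2⌋ × 441 = 312 × 441 mm
U3: ⌊441/2⌋ × 312 = 220 × 312 mm
U4: ⌊312/2⌋ × 220 = 156 × 220 mm
U5: ⌊220/2⌋ × 156 = 110 × 156 mm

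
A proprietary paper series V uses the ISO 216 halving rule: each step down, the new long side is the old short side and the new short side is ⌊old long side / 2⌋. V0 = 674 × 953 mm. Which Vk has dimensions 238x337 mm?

V0: 674 × 953 mm
V1: 476 × 674 mm
V2: 337 × 476 mm
V3: 238 × 337 mm
V4: 168 × 238 mm
→ matches V3.

V3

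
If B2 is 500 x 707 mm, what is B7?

88 × 125 mm

B3: ⌊707/2⌋ × 500 = 353 × 500 mm
B4: ⌊500/2⌋ × 353 = 250 × 353 mm
B5: ⌊353/2⌋ × 250 = 176 × 250 mm
B6: ⌊250/2⌋ × 176 = 125 × 176 mm
B7: ⌊176/2⌋ × 125 = 88 × 125 mm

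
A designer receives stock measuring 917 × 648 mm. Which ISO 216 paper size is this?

Aspect ratio 917/648 ≈ 1.415 — close to the ISO √2 ≈ 1.414.
In the C-series (envelope sizes, between A and B): C1 = 648 × 917 mm.

C1 (648 × 917 mm)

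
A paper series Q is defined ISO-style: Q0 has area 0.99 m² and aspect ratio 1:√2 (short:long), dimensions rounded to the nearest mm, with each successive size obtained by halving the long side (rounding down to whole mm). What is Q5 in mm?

Let Q0's short side be w mm. w · w√2 = 0.99 m² = 990,000 mm², so w ≈ 836.7 mm and w√2 ≈ 1183.2 mm → Q0 = 837 × 1183 mm.
Q1: ⌊1183/2⌋ × 837 = 591 × 837 mm
Q2: ⌊837/2⌋ × 591 = 418 × 591 mm
Q3: ⌊591/2⌋ × 418 = 295 × 418 mm
Q4: ⌊418/2⌋ × 295 = 209 × 295 mm
Q5: ⌊295/2⌋ × 209 = 147 × 209 mm

147 × 209 mm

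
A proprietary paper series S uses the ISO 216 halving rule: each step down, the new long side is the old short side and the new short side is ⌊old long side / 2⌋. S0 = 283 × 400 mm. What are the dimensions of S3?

100 × 141 mm

S1: ⌊400/2⌋ × 283 = 200 × 283 mm
S2: ⌊283/2⌋ × 200 = 141 × 200 mm
S3: ⌊200/2⌋ × 141 = 100 × 141 mm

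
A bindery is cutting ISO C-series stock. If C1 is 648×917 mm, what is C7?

81 × 114 mm

C2: ⌊917/2⌋ × 648 = 458 × 648 mm
C3: ⌊648/2⌋ × 458 = 324 × 458 mm
C4: ⌊458/2⌋ × 324 = 229 × 324 mm
C5: ⌊324/2⌋ × 229 = 162 × 229 mm
C6: ⌊229/2⌋ × 162 = 114 × 162 mm
C7: ⌊162/2⌋ × 114 = 81 × 114 mm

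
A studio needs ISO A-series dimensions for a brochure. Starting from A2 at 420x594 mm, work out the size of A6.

A3: ⌊594/2⌋ × 420 = 297 × 420 mm
A4: ⌊420/2⌋ × 297 = 210 × 297 mm
A5: ⌊297/2⌋ × 210 = 148 × 210 mm
A6: ⌊210/2⌋ × 148 = 105 × 148 mm

105 × 148 mm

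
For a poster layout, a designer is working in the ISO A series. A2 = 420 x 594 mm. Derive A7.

74 × 105 mm

A3: ⌊594/2⌋ × 420 = 297 × 420 mm
A4: ⌊420/2⌋ × 297 = 210 × 297 mm
A5: ⌊297/2⌋ × 210 = 148 × 210 mm
A6: ⌊210/2⌋ × 148 = 105 × 148 mm
A7: ⌊148/2⌋ × 105 = 74 × 105 mm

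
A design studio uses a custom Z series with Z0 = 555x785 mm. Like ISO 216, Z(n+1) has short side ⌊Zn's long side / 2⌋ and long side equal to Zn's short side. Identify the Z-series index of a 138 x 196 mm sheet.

Z4

Z0: 555 × 785 mm
Z1: 392 × 555 mm
Z2: 277 × 392 mm
Z3: 196 × 277 mm
Z4: 138 × 196 mm
Z5: 98 × 138 mm
→ matches Z4.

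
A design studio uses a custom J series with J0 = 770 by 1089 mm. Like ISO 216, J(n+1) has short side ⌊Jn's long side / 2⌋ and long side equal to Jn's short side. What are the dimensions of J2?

385 × 544 mm

J1: ⌊1089/2⌋ × 770 = 544 × 770 mm
J2: ⌊770/2⌋ × 544 = 385 × 544 mm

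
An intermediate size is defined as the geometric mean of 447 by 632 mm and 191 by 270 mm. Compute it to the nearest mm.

Short side: √(447 · 191) = √85377 ≈ 292.2 → 292 mm
Long side: √(632 · 270) = √170640 ≈ 413.1 → 413 mm

292 × 413 mm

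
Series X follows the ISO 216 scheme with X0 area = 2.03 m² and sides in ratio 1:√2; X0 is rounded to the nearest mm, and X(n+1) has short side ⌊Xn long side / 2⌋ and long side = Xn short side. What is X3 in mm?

423 × 599 mm

Let X0's short side be w mm. w · w√2 = 2.03 m² = 2,030,000 mm², so w ≈ 1198.1 mm and w√2 ≈ 1694.4 mm → X0 = 1198 × 1694 mm.
X1: ⌊1694/2⌋ × 1198 = 847 × 1198 mm
X2: ⌊1198/2⌋ × 847 = 599 × 847 mm
X3: ⌊847/2⌋ × 599 = 423 × 599 mm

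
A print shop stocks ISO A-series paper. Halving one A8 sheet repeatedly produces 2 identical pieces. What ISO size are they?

2 = 2^1, so 1 halving step.
A8 → A9 → … → A9 after 1 step.

A9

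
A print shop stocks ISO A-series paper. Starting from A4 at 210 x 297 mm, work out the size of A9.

A5: ⌊297/2⌋ × 210 = 148 × 210 mm
A6: ⌊210/2⌋ × 148 = 105 × 148 mm
A7: ⌊148/2⌋ × 105 = 74 × 105 mm
A8: ⌊105/2⌋ × 74 = 52 × 74 mm
A9: ⌊74/2⌋ × 52 = 37 × 52 mm

37 × 52 mm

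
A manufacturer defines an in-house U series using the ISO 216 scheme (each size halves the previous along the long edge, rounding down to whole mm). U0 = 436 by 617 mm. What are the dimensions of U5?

77 × 109 mm

U1: ⌊617/2⌋ × 436 = 308 × 436 mm
U2: ⌊436/2⌋ × 308 = 218 × 308 mm
U3: ⌊308/2⌋ × 218 = 154 × 218 mm
U4: ⌊218/2⌋ × 154 = 109 × 154 mm
U5: ⌊154/2⌋ × 109 = 77 × 109 mm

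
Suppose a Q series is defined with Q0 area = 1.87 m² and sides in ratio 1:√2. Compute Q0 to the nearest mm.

1150 × 1626 mm

Let the short side be w mm. Then w · w√2 = 1.87 m² = 1,870,000 mm².
w² = 1,870,000/√2, so w ≈ 1149.9 mm; long side = w√2 ≈ 1626.2 mm.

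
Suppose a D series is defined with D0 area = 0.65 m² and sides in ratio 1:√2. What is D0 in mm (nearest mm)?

678 × 959 mm

Let the short side be w mm. Then w · w√2 = 0.65 m² = 650,000 mm².
w² = 650,000/√2, so w ≈ 678.0 mm; long side = w√2 ≈ 958.8 mm.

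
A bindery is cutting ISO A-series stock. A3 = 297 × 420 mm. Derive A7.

A4: ⌊420/2⌋ × 297 = 210 × 297 mm
A5: ⌊297/2⌋ × 210 = 148 × 210 mm
A6: ⌊210/2⌋ × 148 = 105 × 148 mm
A7: ⌊148/2⌋ × 105 = 74 × 105 mm

74 × 105 mm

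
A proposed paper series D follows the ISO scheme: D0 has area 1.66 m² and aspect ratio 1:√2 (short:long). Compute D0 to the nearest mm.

Let the short side be w mm. Then w · w√2 = 1.66 m² = 1,660,000 mm².
w² = 1,660,000/√2, so w ≈ 1083.4 mm; long side = w√2 ≈ 1532.2 mm.

1083 × 1532 mm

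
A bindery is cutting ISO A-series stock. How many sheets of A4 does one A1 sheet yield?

8

Each ISO step halves the sheet: 1 × A1 → 2 × A2 → 4 × A3 → 8 × A4
From A1 to A4 is 3 halving steps: 2^3 = 8.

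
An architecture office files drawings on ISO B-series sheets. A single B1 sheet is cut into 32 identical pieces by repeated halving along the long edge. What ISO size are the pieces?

32 = 2^5, so 5 halving steps.
B1 → B2 → … → B6 after 5 steps.

B6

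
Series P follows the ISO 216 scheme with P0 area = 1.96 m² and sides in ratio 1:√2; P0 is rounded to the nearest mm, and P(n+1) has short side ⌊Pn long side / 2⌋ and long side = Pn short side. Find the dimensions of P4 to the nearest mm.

294 × 416 mm

Let P0's short side be w mm. w · w√2 = 1.96 m² = 1,960,000 mm², so w ≈ 1177.3 mm and w√2 ≈ 1664.9 mm → P0 = 1177 × 1665 mm.
P1: ⌊1665/2⌋ × 1177 = 832 × 1177 mm
P2: ⌊1177/2⌋ × 832 = 588 × 832 mm
P3: ⌊832/2⌋ × 588 = 416 × 588 mm
P4: ⌊588/2⌋ × 416 = 294 × 416 mm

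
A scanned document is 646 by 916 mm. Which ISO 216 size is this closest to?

Aspect ratio 916/646 ≈ 1.418 — close to the ISO √2 ≈ 1.414.
In the C-series (envelope sizes, between A and B): C1 = 648 × 917 mm.
Off by 3 mm total — nearest standard size.

C1 (648 × 917 mm)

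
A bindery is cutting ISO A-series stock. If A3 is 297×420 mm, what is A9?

A4: ⌊420/2⌋ × 297 = 210 × 297 mm
A5: ⌊297/2⌋ × 210 = 148 × 210 mm
A6: ⌊210/2⌋ × 148 = 105 × 148 mm
A7: ⌊148/2⌋ × 105 = 74 × 105 mm
A8: ⌊105/2⌋ × 74 = 52 × 74 mm
A9: ⌊74/2⌋ × 52 = 37 × 52 mm

37 × 52 mm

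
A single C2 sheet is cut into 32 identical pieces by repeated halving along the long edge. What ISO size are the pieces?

32 = 2^5, so 5 halving steps.
C2 → C3 → … → C7 after 5 steps.

C7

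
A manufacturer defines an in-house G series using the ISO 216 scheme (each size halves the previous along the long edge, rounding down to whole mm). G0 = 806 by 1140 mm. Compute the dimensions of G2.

G1: ⌊1140/2⌋ × 806 = 570 × 806 mm
G2: ⌊806/2⌋ × 570 = 403 × 570 mm

403 × 570 mm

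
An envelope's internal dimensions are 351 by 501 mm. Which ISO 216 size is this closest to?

Aspect ratio 501/351 ≈ 1.427 — close to the ISO √2 ≈ 1.414.
In the B-series (B0 = 1000 × 1414 mm): B3 = 353 × 500 mm.
Off by 3 mm total — nearest standard size.

B3 (353 × 500 mm)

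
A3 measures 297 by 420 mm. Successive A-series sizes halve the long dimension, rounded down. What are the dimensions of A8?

A4: ⌊420/2⌋ × 297 = 210 × 297 mm
A5: ⌊297/2⌋ × 210 = 148 × 210 mm
A6: ⌊210/2⌋ × 148 = 105 × 148 mm
A7: ⌊148/2⌋ × 105 = 74 × 105 mm
A8: ⌊105/2⌋ × 74 = 52 × 74 mm

52 × 74 mm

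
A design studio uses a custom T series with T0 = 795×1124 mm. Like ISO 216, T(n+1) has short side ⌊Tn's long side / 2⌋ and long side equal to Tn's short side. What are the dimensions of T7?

T1 = 562 × 795 mm (from T0 by 1 halving).
T2: ⌊795/2⌋ × 562 = 397 × 562 mm
T3: ⌊562/2⌋ × 397 = 281 × 397 mm
T4: ⌊397/2⌋ × 281 = 198 × 281 mm
T5: ⌊281/2⌋ × 198 = 140 × 198 mm
T6: ⌊198/2⌋ × 140 = 99 × 140 mm
T7: ⌊140/2⌋ × 99 = 70 × 99 mm

70 × 99 mm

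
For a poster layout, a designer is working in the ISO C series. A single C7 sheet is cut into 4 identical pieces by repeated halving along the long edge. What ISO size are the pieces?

4 = 2^2, so 2 halving steps.
C7 → C8 → … → C9 after 2 steps.

C9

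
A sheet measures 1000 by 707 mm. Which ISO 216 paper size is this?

B1 (707 × 1000 mm)

Aspect ratio 1000/707 ≈ 1.414 — close to the ISO √2 ≈ 1.414.
In the B-series (B0 = 1000 × 1414 mm): B1 = 707 × 1000 mm.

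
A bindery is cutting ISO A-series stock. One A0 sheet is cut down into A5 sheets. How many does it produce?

A0 = 841 × 1189 mm; A5 = 148 × 210 mm.
Each halving step doubles the count; 5 steps from A0 to A5.
2^5 = 32.

32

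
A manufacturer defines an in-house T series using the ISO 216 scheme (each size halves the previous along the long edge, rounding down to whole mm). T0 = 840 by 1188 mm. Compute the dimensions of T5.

T1 = 594 × 840 mm (from T0 by 1 halving).
T2: ⌊840/2⌋ × 594 = 420 × 594 mm
T3: ⌊594/2⌋ × 420 = 297 × 420 mm
T4: ⌊420/2⌋ × 297 = 210 × 297 mm
T5: ⌊297/2⌋ × 210 = 148 × 210 mm

148 × 210 mm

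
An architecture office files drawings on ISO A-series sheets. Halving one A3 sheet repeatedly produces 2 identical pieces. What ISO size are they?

2 = 2^1, so 1 halving step.
A3 → A4 → … → A4 after 1 step.

A4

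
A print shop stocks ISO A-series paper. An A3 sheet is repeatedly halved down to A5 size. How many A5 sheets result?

4

A3 = 297 × 420 mm; A5 = 148 × 210 mm.
Each halving step doubles the count; 2 steps from A3 to A5.
2^2 = 4.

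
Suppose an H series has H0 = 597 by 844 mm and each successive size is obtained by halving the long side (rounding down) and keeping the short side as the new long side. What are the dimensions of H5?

H1: ⌊844/2⌋ × 597 = 422 × 597 mm
H2: ⌊597/2⌋ × 422 = 298 × 422 mm
H3: ⌊422/2⌋ × 298 = 211 × 298 mm
H4: ⌊298/2⌋ × 211 = 149 × 211 mm
H5: ⌊211/2⌋ × 149 = 105 × 149 mm

105 × 149 mm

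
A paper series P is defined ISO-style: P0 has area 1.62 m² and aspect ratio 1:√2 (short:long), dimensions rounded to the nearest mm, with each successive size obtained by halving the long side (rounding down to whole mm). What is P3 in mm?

Let P0's short side be w mm. w · w√2 = 1.62 m² = 1,620,000 mm², so w ≈ 1070.3 mm and w√2 ≈ 1513.6 mm → P0 = 1070 × 1514 mm.
P1: ⌊1514/2⌋ × 1070 = 757 × 1070 mm
P2: ⌊1070/2⌋ × 757 = 535 × 757 mm
P3: ⌊757/2⌋ × 535 = 378 × 535 mm

378 × 535 mm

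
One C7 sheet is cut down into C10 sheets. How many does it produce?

8

Each ISO step halves the sheet: 1 × C7 → 2 × C8 → 4 × C9 → 8 × C10
From C7 to C10 is 3 halving steps: 2^3 = 8.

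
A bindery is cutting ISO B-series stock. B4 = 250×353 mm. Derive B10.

31 × 44 mm

B5: ⌊353/2⌋ × 250 = 176 × 250 mm
B6: ⌊250/2⌋ × 176 = 125 × 176 mm
B7: ⌊176/2⌋ × 125 = 88 × 125 mm
B8: ⌊125/2⌋ × 88 = 62 × 88 mm
B9: ⌊88/2⌋ × 62 = 44 × 62 mm
B10: ⌊62/2⌋ × 44 = 31 × 44 mm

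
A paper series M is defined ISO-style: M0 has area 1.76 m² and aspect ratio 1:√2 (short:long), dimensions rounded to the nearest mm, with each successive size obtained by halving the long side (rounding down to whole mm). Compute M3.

Let M0's short side be w mm. w · w√2 = 1.76 m² = 1,760,000 mm², so w ≈ 1115.6 mm and w√2 ≈ 1577.7 mm → M0 = 1116 × 1578 mm.
M1: ⌊1578/2⌋ × 1116 = 789 × 1116 mm
M2: ⌊1116/2⌋ × 789 = 558 × 789 mm
M3: ⌊789/2⌋ × 558 = 394 × 558 mm

394 × 558 mm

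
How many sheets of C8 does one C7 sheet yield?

Each ISO step halves the sheet: 1 × C7 → 2 × C8
From C7 to C8 is 1 halving step: 2^1 = 2.

2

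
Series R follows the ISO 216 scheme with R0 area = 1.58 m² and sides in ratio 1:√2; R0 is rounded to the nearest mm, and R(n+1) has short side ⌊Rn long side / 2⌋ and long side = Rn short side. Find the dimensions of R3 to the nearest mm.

Let R0's short side be w mm. w · w√2 = 1.58 m² = 1,580,000 mm², so w ≈ 1057.0 mm and w√2 ≈ 1494.8 mm → R0 = 1057 × 1495 mm.
R1: ⌊1495/2⌋ × 1057 = 747 × 1057 mm
R2: ⌊1057/2⌋ × 747 = 528 × 747 mm
R3: ⌊747/2⌋ × 528 = 373 × 528 mm

373 × 528 mm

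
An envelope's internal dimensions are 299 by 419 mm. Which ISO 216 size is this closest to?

A3 (297 × 420 mm)

Aspect ratio 419/299 ≈ 1.401 — close to the ISO √2 ≈ 1.414.
In the A-series (A0 area = 1 m²): A3 = 297 × 420 mm.
Off by 3 mm total — nearest standard size.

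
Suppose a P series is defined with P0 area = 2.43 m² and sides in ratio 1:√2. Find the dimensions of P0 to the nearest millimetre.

1311 × 1854 mm

Let the short side be w mm. Then w · w√2 = 2.43 m² = 2,430,000 mm².
w² = 2,430,000/√2, so w ≈ 1310.8 mm; long side = w√2 ≈ 1853.8 mm.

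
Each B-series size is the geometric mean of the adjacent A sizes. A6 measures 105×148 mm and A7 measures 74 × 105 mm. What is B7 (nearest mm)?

88 × 125 mm

Short side: √(105 · 74) = √7770 ≈ 88.1 → 88 mm
Long side: √(148 · 105) = √15540 ≈ 124.7 → 125 mm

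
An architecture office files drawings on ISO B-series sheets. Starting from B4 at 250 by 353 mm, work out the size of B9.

44 × 62 mm

B5: ⌊353/2⌋ × 250 = 176 × 250 mm
B6: ⌊250/2⌋ × 176 = 125 × 176 mm
B7: ⌊176/2⌋ × 125 = 88 × 125 mm
B8: ⌊125/2⌋ × 88 = 62 × 88 mm
B9: ⌊88/2⌋ × 62 = 44 × 62 mm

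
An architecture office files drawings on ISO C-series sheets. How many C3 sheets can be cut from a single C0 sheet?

8

C0 = 917 × 1297 mm; C3 = 324 × 458 mm.
Each halving step doubles the count; 3 steps from C0 to C3.
2^3 = 8.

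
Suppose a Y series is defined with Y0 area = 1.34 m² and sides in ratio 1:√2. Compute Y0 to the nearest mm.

973 × 1377 mm

Let the short side be w mm. Then w · w√2 = 1.34 m² = 1,340,000 mm².
w² = 1,340,000/√2, so w ≈ 973.4 mm; long side = w√2 ≈ 1376.6 mm.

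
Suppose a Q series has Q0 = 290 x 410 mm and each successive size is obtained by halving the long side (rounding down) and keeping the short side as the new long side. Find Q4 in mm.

72 × 102 mm

Q1: ⌊410/2⌋ × 290 = 205 × 290 mm
Q2: ⌊290/2⌋ × 205 = 145 × 205 mm
Q3: ⌊205/2⌋ × 145 = 102 × 145 mm
Q4: ⌊145/2⌋ × 102 = 72 × 102 mm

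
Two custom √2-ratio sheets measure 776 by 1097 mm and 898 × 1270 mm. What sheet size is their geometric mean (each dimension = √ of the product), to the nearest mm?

Short side: √(776 · 898) = √696848 ≈ 834.8 → 835 mm
Long side: √(1097 · 1270) = √1393190 ≈ 1180.3 → 1180 mm

835 × 1180 mm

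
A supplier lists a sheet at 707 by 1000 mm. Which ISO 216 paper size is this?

Aspect ratio 1000/707 ≈ 1.414 — close to the ISO √2 ≈ 1.414.
In the B-series (B0 = 1000 × 1414 mm): B1 = 707 × 1000 mm.

B1 (707 × 1000 mm)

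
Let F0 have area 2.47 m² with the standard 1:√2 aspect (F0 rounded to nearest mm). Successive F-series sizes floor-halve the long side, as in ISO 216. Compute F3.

Let F0's short side be w mm. w · w√2 = 2.47 m² = 2,470,000 mm², so w ≈ 1321.6 mm and w√2 ≈ 1869.0 mm → F0 = 1322 × 1869 mm.
F1: ⌊1869/2⌋ × 1322 = 934 × 1322 mm
F2: ⌊1322/2⌋ × 934 = 661 × 934 mm
F3: ⌊934/2⌋ × 661 = 467 × 661 mm

467 × 661 mm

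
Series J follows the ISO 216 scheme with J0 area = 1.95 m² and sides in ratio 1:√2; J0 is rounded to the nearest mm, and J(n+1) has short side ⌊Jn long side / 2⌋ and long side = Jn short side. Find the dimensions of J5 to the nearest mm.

Let J0's short side be w mm. w · w√2 = 1.95 m² = 1,950,000 mm², so w ≈ 1174.2 mm and w√2 ≈ 1660.6 mm → J0 = 1174 × 1661 mm.
J1: ⌊1661/2⌋ × 1174 = 830 × 1174 mm
J2: ⌊1174/2⌋ × 830 = 587 × 830 mm
J3: ⌊830/2⌋ × 587 = 415 × 587 mm
J4: ⌊587/2⌋ × 415 = 293 × 415 mm
J5: ⌊415/2⌋ × 293 = 207 × 293 mm

207 × 293 mm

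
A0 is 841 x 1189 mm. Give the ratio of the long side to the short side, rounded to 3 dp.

1.414

1189 / 841 = 1.414
Matches √2 ≈ 1.414 — the ISO 216 defining ratio.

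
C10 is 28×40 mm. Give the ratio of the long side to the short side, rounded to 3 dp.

40 / 28 = 1.429
ISO 216 targets √2 ≈ 1.414; the +0.014 deviation is from mm rounding.

1.429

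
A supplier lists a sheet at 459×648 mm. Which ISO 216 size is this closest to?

Aspect ratio 648/459 ≈ 1.412 — close to the ISO √2 ≈ 1.414.
In the C-series (envelope sizes, between A and B): C2 = 458 × 648 mm.
Off by 1 mm total — nearest standard size.

C2 (458 × 648 mm)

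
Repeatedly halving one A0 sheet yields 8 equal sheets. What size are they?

8 = 2^3, so 3 halving steps.
A0 → A1 → … → A3 after 3 steps.

A3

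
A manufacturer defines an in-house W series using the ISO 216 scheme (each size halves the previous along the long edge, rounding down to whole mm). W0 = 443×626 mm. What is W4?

W1: ⌊626/2⌋ × 443 = 313 × 443 mm
W2: ⌊443/2⌋ × 313 = 221 × 313 mm
W3: ⌊313/2⌋ × 221 = 156 × 221 mm
W4: ⌊221/2⌋ × 156 = 110 × 156 mm

110 × 156 mm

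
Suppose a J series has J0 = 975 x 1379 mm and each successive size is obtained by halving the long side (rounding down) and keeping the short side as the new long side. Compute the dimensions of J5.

J1 = 689 × 975 mm (from J0 by 1 halving).
J2: ⌊975/2⌋ × 689 = 487 × 689 mm
J3: ⌊689/2⌋ × 487 = 344 × 487 mm
J4: ⌊487/2⌋ × 344 = 243 × 344 mm
J5: ⌊344/2⌋ × 243 = 172 × 243 mm

172 × 243 mm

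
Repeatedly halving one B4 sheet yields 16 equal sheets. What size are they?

16 = 2^4, so 4 halving steps.
B4 → B5 → … → B8 after 4 steps.

B8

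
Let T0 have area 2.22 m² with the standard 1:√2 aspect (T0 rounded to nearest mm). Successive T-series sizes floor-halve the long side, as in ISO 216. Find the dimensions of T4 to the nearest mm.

Let T0's short side be w mm. w · w√2 = 2.22 m² = 2,220,000 mm², so w ≈ 1252.9 mm and w√2 ≈ 1771.9 mm → T0 = 1253 × 1772 mm.
T1: ⌊1772/2⌋ × 1253 = 886 × 1253 mm
T2: ⌊1253/2⌋ × 886 = 626 × 886 mm
T3: ⌊886/2⌋ × 626 = 443 × 626 mm
T4: ⌊626/2⌋ × 443 = 313 × 443 mm

313 × 443 mm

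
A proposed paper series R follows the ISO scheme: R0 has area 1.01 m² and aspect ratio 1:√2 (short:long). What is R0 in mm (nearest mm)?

845 × 1195 mm

Let the short side be w mm. Then w · w√2 = 1.01 m² = 1,010,000 mm².
w² = 1,010,000/√2, so w ≈ 845.1 mm; long side = w√2 ≈ 1195.1 mm.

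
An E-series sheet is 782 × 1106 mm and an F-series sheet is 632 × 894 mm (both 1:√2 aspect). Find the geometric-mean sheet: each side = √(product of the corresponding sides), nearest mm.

Short side: √(782 · 632) = √494224 ≈ 703.0 → 703 mm
Long side: √(1106 · 894) = √988764 ≈ 994.4 → 994 mm

703 × 994 mm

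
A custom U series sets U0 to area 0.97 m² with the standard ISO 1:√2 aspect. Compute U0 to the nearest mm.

828 × 1171 mm

Let the short side be w mm. Then w · w√2 = 0.97 m² = 970,000 mm².
w² = 970,000/√2, so w ≈ 828.2 mm; long side = w√2 ≈ 1171.2 mm.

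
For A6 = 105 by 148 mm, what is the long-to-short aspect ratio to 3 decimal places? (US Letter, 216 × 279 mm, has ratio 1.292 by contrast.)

148 / 105 = 1.410
ISO 216 targets √2 ≈ 1.414; the -0.005 deviation is from mm rounding.

1.410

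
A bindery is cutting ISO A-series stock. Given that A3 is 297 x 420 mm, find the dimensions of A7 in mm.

A4: ⌊420/2⌋ × 297 = 210 × 297 mm
A5: ⌊297/2⌋ × 210 = 148 × 210 mm
A6: ⌊210/2⌋ × 148 = 105 × 148 mm
A7: ⌊148/2⌋ × 105 = 74 × 105 mm

74 × 105 mm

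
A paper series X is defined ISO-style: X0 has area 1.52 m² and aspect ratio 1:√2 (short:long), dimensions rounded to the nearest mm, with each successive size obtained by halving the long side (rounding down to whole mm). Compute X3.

366 × 518 mm

Let X0's short side be w mm. w · w√2 = 1.52 m² = 1,520,000 mm², so w ≈ 1036.7 mm and w√2 ≈ 1466.2 mm → X0 = 1037 × 1466 mm.
X1: ⌊1466/2⌋ × 1037 = 733 × 1037 mm
X2: ⌊1037/2⌋ × 733 = 518 × 733 mm
X3: ⌊733/2⌋ × 518 = 366 × 518 mm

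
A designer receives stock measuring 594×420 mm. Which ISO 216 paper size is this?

A2 (420 × 594 mm)

Aspect ratio 594/420 ≈ 1.414 — close to the ISO √2 ≈ 1.414.
In the A-series (A0 area = 1 m²): A2 = 420 × 594 mm.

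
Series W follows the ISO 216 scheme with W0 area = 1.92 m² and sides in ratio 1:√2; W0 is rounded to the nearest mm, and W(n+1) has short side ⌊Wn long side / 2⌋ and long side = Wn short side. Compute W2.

582 × 824 mm

Let W0's short side be w mm. w · w√2 = 1.92 m² = 1,920,000 mm², so w ≈ 1165.2 mm and w√2 ≈ 1647.8 mm → W0 = 1165 × 1648 mm.
W1: ⌊1648/2⌋ × 1165 = 824 × 1165 mm
W2: ⌊1165/2⌋ × 824 = 582 × 824 mm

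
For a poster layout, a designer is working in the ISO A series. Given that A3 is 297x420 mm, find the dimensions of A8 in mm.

A4: ⌊420/2⌋ × 297 = 210 × 297 mm
A5: ⌊297/2⌋ × 210 = 148 × 210 mm
A6: ⌊210/2⌋ × 148 = 105 × 148 mm
A7: ⌊148/2⌋ × 105 = 74 × 105 mm
A8: ⌊105/2⌋ × 74 = 52 × 74 mm

52 × 74 mm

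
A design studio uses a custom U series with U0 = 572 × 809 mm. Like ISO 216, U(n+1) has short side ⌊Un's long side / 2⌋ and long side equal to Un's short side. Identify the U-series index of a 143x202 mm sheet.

U4

U0: 572 × 809 mm
U1: 404 × 572 mm
U2: 286 × 404 mm
U3: 202 × 286 mm
U4: 143 × 202 mm
U5: 101 × 143 mm
→ matches U4.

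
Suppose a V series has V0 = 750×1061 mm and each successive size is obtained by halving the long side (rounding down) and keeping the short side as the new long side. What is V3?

265 × 375 mm

V1: ⌊1061/2⌋ × 750 = 530 × 750 mm
V2: ⌊750/2⌋ × 530 = 375 × 530 mm
V3: ⌊530/2⌋ × 375 = 265 × 375 mm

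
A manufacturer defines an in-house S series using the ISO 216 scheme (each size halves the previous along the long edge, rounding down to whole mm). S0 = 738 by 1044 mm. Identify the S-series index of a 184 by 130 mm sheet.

S0: 738 × 1044 mm
S1: 522 × 738 mm
S2: 369 × 522 mm
S3: 261 × 369 mm
S4: 184 × 261 mm
S5: 130 × 184 mm
S6: 92 × 130 mm
→ matches S5.

S5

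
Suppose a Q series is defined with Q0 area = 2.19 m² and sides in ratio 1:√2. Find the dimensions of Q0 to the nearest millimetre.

1244 × 1760 mm

Let the short side be w mm. Then w · w√2 = 2.19 m² = 2,190,000 mm².
w² = 2,190,000/√2, so w ≈ 1244.4 mm; long side = w√2 ≈ 1759.9 mm.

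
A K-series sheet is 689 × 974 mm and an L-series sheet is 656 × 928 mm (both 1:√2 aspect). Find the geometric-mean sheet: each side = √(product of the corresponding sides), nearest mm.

672 × 951 mm

Short side: √(689 · 656) = √451984 ≈ 672.3 → 672 mm
Long side: √(974 · 928) = √903872 ≈ 950.7 → 951 mm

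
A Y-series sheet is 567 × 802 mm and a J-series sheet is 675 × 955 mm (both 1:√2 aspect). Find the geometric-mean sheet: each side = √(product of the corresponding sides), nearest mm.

619 × 875 mm

Short side: √(567 · 675) = √382725 ≈ 618.6 → 619 mm
Long side: √(802 · 955) = √765910 ≈ 875.2 → 875 mm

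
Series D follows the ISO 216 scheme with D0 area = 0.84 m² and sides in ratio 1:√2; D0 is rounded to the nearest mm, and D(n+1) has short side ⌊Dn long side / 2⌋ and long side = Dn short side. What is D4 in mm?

192 × 272 mm

Let D0's short side be w mm. w · w√2 = 0.84 m² = 840,000 mm², so w ≈ 770.7 mm and w√2 ≈ 1089.9 mm → D0 = 771 × 1090 mm.
D1: ⌊1090/2⌋ × 771 = 545 × 771 mm
D2: ⌊771/2⌋ × 545 = 385 × 545 mm
D3: ⌊545/2⌋ × 385 = 272 × 385 mm
D4: ⌊385/2⌋ × 272 = 192 × 272 mm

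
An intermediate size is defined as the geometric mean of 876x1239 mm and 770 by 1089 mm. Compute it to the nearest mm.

Short side: √(876 · 770) = √674520 ≈ 821.3 → 821 mm
Long side: √(1239 · 1089) = √1349271 ≈ 1161.6 → 1162 mm

821 × 1162 mm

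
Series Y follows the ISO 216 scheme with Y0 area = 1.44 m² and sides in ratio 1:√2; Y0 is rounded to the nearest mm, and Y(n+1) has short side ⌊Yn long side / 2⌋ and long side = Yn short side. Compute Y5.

Let Y0's short side be w mm. w · w√2 = 1.44 m² = 1,440,000 mm², so w ≈ 1009.1 mm and w√2 ≈ 1427.0 mm → Y0 = 1009 × 1427 mm.
Y1: ⌊1427/2⌋ × 1009 = 713 × 1009 mm
Y2: ⌊1009/2⌋ × 713 = 504 × 713 mm
Y3: ⌊713/2⌋ × 504 = 356 × 504 mm
Y4: ⌊504/2⌋ × 356 = 252 × 356 mm
Y5: ⌊356/2⌋ × 252 = 178 × 252 mm

178 × 252 mm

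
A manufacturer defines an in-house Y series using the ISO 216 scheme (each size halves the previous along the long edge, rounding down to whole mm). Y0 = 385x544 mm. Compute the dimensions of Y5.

68 × 96 mm

Y1: ⌊544/2⌋ × 385 = 272 × 385 mm
Y2: ⌊385/2⌋ × 272 = 192 × 272 mm
Y3: ⌊272/2⌋ × 192 = 136 × 192 mm
Y4: ⌊192/2⌋ × 136 = 96 × 136 mm
Y5: ⌊136/2⌋ × 96 = 68 × 96 mm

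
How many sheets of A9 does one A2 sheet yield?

128

A2 = 420 × 594 mm; A9 = 37 × 52 mm.
Each halving step doubles the count; 7 steps from A2 to A9.
2^7 = 128.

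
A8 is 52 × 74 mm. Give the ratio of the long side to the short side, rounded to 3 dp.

74 / 52 = 1.423
ISO 216 targets √2 ≈ 1.414; the +0.009 deviation is from mm rounding.

1.423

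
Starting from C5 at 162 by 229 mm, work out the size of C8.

57 × 81 mm

C6: ⌊229/2⌋ × 162 = 114 × 162 mm
C7: ⌊162/2⌋ × 114 = 81 × 114 mm
C8: ⌊114/2⌋ × 81 = 57 × 81 mm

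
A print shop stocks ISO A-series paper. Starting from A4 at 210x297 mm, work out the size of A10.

26 × 37 mm

A5: ⌊297/2⌋ × 210 = 148 × 210 mm
A6: ⌊210/2⌋ × 148 = 105 × 148 mm
A7: ⌊148/2⌋ × 105 = 74 × 105 mm
A8: ⌊105/2⌋ × 74 = 52 × 74 mm
A9: ⌊74/2⌋ × 52 = 37 × 52 mm
A10: ⌊52/2⌋ × 37 = 26 × 37 mm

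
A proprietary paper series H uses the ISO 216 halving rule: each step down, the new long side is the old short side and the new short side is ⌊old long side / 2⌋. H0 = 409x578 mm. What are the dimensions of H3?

H1: ⌊578/2⌋ × 409 = 289 × 409 mm
H2: ⌊409/2⌋ × 289 = 204 × 289 mm
H3: ⌊289/2⌋ × 204 = 144 × 204 mm

144 × 204 mm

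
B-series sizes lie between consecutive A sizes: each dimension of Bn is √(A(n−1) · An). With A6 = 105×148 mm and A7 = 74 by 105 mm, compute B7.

Short side: √(105 · 74) = √7770 ≈ 88.1 → 88 mm
Long side: √(148 · 105) = √15540 ≈ 124.7 → 125 mm

88 × 125 mm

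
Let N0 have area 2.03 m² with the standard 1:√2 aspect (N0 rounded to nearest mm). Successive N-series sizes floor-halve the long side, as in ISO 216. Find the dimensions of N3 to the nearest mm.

423 × 599 mm

Let N0's short side be w mm. w · w√2 = 2.03 m² = 2,030,000 mm², so w ≈ 1198.1 mm and w√2 ≈ 1694.4 mm → N0 = 1198 × 1694 mm.
N1: ⌊1694/2⌋ × 1198 = 847 × 1198 mm
N2: ⌊1198/2⌋ × 847 = 599 × 847 mm
N3: ⌊847/2⌋ × 599 = 423 × 599 mm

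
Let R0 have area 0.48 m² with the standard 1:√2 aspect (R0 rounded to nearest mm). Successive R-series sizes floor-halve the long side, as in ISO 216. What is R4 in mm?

145 × 206 mm

Let R0's short side be w mm. w · w√2 = 0.48 m² = 480,000 mm², so w ≈ 582.6 mm and w√2 ≈ 823.9 mm → R0 = 583 × 824 mm.
R1: ⌊824/2⌋ × 583 = 412 × 583 mm
R2: ⌊583/2⌋ × 412 = 291 × 412 mm
R3: ⌊412/2⌋ × 291 = 206 × 291 mm
R4: ⌊291/2⌋ × 206 = 145 × 206 mm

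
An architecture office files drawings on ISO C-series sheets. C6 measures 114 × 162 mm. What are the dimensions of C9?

C7: ⌊162/2⌋ × 114 = 81 × 114 mm
C8: ⌊114/2⌋ × 81 = 57 × 81 mm
C9: ⌊81/2⌋ × 57 = 40 × 57 mm

40 × 57 mm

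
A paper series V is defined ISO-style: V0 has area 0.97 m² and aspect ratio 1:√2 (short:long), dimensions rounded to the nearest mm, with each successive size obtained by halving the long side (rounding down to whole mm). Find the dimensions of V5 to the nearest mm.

146 × 207 mm

Let V0's short side be w mm. w · w√2 = 0.97 m² = 970,000 mm², so w ≈ 828.2 mm and w√2 ≈ 1171.2 mm → V0 = 828 × 1171 mm.
V1: ⌊1171/2⌋ × 828 = 585 × 828 mm
V2: ⌊828/2⌋ × 585 = 414 × 585 mm
V3: ⌊585/2⌋ × 414 = 292 × 414 mm
V4: ⌊414/2⌋ × 292 = 207 × 292 mm
V5: ⌊292/2⌋ × 207 = 146 × 207 mm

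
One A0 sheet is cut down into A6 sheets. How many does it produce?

A0 = 841 × 1189 mm; A6 = 105 × 148 mm.
Each halving step doubles the count; 6 steps from A0 to A6.
2^6 = 64.

64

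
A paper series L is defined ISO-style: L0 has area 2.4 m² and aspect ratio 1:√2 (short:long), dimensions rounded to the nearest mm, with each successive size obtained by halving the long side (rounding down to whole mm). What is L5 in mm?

Let L0's short side be w mm. w · w√2 = 2.4 m² = 2,400,000 mm², so w ≈ 1302.7 mm and w√2 ≈ 1842.3 mm → L0 = 1303 × 1842 mm.
L1: ⌊1842/2⌋ × 1303 = 921 × 1303 mm
L2: ⌊1303/2⌋ × 921 = 651 × 921 mm
L3: ⌊921/2⌋ × 651 = 460 × 651 mm
L4: ⌊651/2⌋ × 460 = 325 × 460 mm
L5: ⌊460/2⌋ × 325 = 230 × 325 mm

230 × 325 mm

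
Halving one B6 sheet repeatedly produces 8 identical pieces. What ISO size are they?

B9

8 = 2^3, so 3 halving steps.
B6 → B7 → … → B9 after 3 steps.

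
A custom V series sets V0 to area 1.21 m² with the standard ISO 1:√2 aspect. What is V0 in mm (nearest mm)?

925 × 1308 mm

Let the short side be w mm. Then w · w√2 = 1.21 m² = 1,210,000 mm².
w² = 1,210,000/√2, so w ≈ 925.0 mm; long side = w√2 ≈ 1308.1 mm.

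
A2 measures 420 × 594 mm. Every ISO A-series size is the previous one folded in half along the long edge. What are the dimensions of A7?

A3: ⌊594/2⌋ × 420 = 297 × 420 mm
A4: ⌊420/2⌋ × 297 = 210 × 297 mm
A5: ⌊297/2⌋ × 210 = 148 × 210 mm
A6: ⌊210/2⌋ × 148 = 105 × 148 mm
A7: ⌊148/2⌋ × 105 = 74 × 105 mm

74 × 105 mm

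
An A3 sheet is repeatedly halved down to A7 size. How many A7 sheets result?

A3 = 297 × 420 mm; A7 = 74 × 105 mm.
Each halving step doubles the count; 4 steps from A3 to A7.
2^4 = 16.

16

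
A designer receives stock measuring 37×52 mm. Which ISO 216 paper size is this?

Aspect ratio 52/37 ≈ 1.405 — close to the ISO √2 ≈ 1.414.
In the A-series (A0 area = 1 m²): A9 = 37 × 52 mm.

A9 (37 × 52 mm)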